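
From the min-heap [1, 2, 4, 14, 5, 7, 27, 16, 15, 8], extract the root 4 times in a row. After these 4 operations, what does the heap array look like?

[7, 8, 15, 14, 16, 27]

extract-min #1 returns 1:
  remove root 1; move last element 8 to root → [8, 2, 4, 14, 5, 7, 27, 16, 15]
  8 vs smaller child 2 at index 1, swap → [2, 8, 4, 14, 5, 7, 27, 16, 15]
  8 vs smaller child 5 at index 4, swap → [2, 5, 4, 14, 8, 7, 27, 16, 15]
extract-min #2 returns 2:
  remove root 2; move last element 15 to root → [15, 5, 4, 14, 8, 7, 27, 16]
  15 vs smaller child 4 at index 2, swap → [4, 5, 15, 14, 8, 7, 27, 16]
  15 vs smaller child 7 at index 5, swap → [4, 5, 7, 14, 8, 15, 27, 16]
extract-min #3 returns 4:
  remove root 4; move last element 16 to root → [16, 5, 7, 14, 8, 15, 27]
  16 vs smaller child 5 at index 1, swap → [5, 16, 7, 14, 8, 15, 27]
  16 vs smaller child 8 at index 4, swap → [5, 8, 7, 14, 16, 15, 27]
extract-min #4 returns 5:
  remove root 5; move last element 27 to root → [27, 8, 7, 14, 16, 15]
  27 vs smaller child 7 at index 2, swap → [7, 8, 27, 14, 16, 15]
  27 vs only child 15 at index 5, swap → [7, 8, 15, 14, 16, 27]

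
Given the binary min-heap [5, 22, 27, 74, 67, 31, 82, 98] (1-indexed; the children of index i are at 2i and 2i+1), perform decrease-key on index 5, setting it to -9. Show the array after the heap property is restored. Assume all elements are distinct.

set index 5 from 67 to -9 → [5, 22, 27, 74, -9, 31, 82, 98]
-9 < parent 22 at index 2, swap → [5, -9, 27, 74, 22, 31, 82, 98]
-9 < parent 5 at index 1, swap → [-9, 5, 27, 74, 22, 31, 82, 98]

[-9, 5, 27, 74, 22, 31, 82, 98]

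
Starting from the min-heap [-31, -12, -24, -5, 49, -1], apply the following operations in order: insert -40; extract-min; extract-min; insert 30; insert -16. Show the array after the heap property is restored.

[-24, -12, -16, -5, 49, 30, -1]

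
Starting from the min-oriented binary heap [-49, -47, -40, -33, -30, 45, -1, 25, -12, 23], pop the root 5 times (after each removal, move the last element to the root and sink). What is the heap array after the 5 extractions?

extract-min #1 returns -49:
  remove root -49; move last element 23 to root → [23, -47, -40, -33, -30, 45, -1, 25, -12]
  23 vs smaller child -47 at index 1, swap → [-47, 23, -40, -33, -30, 45, -1, 25, -12]
  23 vs smaller child -33 at index 3, swap → [-47, -33, -40, 23, -30, 45, -1, 25, -12]
  23 vs smaller child -12 at index 8, swap → [-47, -33, -40, -12, -30, 45, -1, 25, 23]
extract-min #2 returns -47:
  remove root -47; move last element 23 to root → [23, -33, -40, -12, -30, 45, -1, 25]
  23 vs smaller child -40 at index 2, swap → [-40, -33, 23, -12, -30, 45, -1, 25]
  23 vs smaller child -1 at index 6, swap → [-40, -33, -1, -12, -30, 45, 23, 25]
extract-min #3 returns -40:
  remove root -40; move last element 25 to root → [25, -33, -1, -12, -30, 45, 23]
  25 vs smaller child -33 at index 1, swap → [-33, 25, -1, -12, -30, 45, 23]
  25 vs smaller child -30 at index 4, swap → [-33, -30, -1, -12, 25, 45, 23]
extract-min #4 returns -33:
  remove root -33; move last element 23 to root → [23, -30, -1, -12, 25, 45]
  23 vs smaller child -30 at index 1, swap → [-30, 23, -1, -12, 25, 45]
  23 vs smaller child -12 at index 3, swap → [-30, -12, -1, 23, 25, 45]
extract-min #5 returns -30:
  remove root -30; move last element 45 to root → [45, -12, -1, 23, 25]
  45 vs smaller child -12 at index 1, swap → [-12, 45, -1, 23, 25]
  45 vs smaller child 23 at index 3, swap → [-12, 23, -1, 45, 25]

[-12, 23, -1, 45, 25]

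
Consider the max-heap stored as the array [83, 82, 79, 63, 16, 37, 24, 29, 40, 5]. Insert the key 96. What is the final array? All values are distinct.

[96, 83, 79, 63, 82, 37, 24, 29, 40, 5, 16]

append 96 at index 10 → [83, 82, 79, 63, 16, 37, 24, 29, 40, 5, 96]
96 > parent 16 at index 4, swap → [83, 82, 79, 63, 96, 37, 24, 29, 40, 5, 16]
96 > parent 82 at index 1, swap → [83, 96, 79, 63, 82, 37, 24, 29, 40, 5, 16]
96 > parent 83 at index 0, swap → [96, 83, 79, 63, 82, 37, 24, 29, 40, 5, 16]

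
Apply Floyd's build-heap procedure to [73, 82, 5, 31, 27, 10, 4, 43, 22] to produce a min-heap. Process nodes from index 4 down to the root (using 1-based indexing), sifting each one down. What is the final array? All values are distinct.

[4, 22, 5, 31, 27, 10, 73, 43, 82]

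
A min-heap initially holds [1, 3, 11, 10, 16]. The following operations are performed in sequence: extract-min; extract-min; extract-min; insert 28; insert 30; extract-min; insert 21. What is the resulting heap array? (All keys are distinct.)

extract-min → returns 1:
  remove root 1; move last element 16 to root → [16, 3, 11, 10]
  16 vs smaller child 3 at index 1, swap → [3, 16, 11, 10]
  16 vs only child 10 at index 3, swap → [3, 10, 11, 16]
extract-min → returns 3:
  remove root 3; move last element 16 to root → [16, 10, 11]
  16 vs smaller child 10 at index 1, swap → [10, 16, 11]
extract-min → returns 10:
  remove root 10; move last element 11 to root → [11, 16] (no swap needed)
insert 28:
  append 28 at index 2 → [11, 16, 28] (no swap needed)
insert 30:
  append 30 at index 3 → [11, 16, 28, 30] (no swap needed)
extract-min → returns 11:
  remove root 11; move last element 30 to root → [30, 16, 28]
  30 vs smaller child 16 at index 1, swap → [16, 30, 28]
insert 21:
  append 21 at index 3 → [16, 30, 28, 21]
  21 < parent 30 at index 1, swap → [16, 21, 28, 30]

[16, 21, 28, 30]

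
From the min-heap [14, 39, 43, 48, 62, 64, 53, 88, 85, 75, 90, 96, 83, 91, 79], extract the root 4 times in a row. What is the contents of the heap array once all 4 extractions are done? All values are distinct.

extract-min #1 returns 14:
  remove root 14; move last element 79 to root → [79, 39, 43, 48, 62, 64, 53, 88, 85, 75, 90, 96, 83, 91]
  79 vs smaller child 39 at index 1, swap → [39, 79, 43, 48, 62, 64, 53, 88, 85, 75, 90, 96, 83, 91]
  79 vs smaller child 48 at index 3, swap → [39, 48, 43, 79, 62, 64, 53, 88, 85, 75, 90, 96, 83, 91]
extract-min #2 returns 39:
  remove root 39; move last element 91 to root → [91, 48, 43, 79, 62, 64, 53, 88, 85, 75, 90, 96, 83]
  91 vs smaller child 43 at index 2, swap → [43, 48, 91, 79, 62, 64, 53, 88, 85, 75, 90, 96, 83]
  91 vs smaller child 53 at index 6, swap → [43, 48, 53, 79, 62, 64, 91, 88, 85, 75, 90, 96, 83]
extract-min #3 returns 43:
  remove root 43; move last element 83 to root → [83, 48, 53, 79, 62, 64, 91, 88, 85, 75, 90, 96]
  83 vs smaller child 48 at index 1, swap → [48, 83, 53, 79, 62, 64, 91, 88, 85, 75, 90, 96]
  83 vs smaller child 62 at index 4, swap → [48, 62, 53, 79, 83, 64, 91, 88, 85, 75, 90, 96]
  83 vs smaller child 75 at index 9, swap → [48, 62, 53, 79, 75, 64, 91, 88, 85, 83, 90, 96]
extract-min #4 returns 48:
  remove root 48; move last element 96 to root → [96, 62, 53, 79, 75, 64, 91, 88, 85, 83, 90]
  96 vs smaller child 53 at index 2, swap → [53, 62, 96, 79, 75, 64, 91, 88, 85, 83, 90]
  96 vs smaller child 64 at index 5, swap → [53, 62, 64, 79, 75, 96, 91, 88, 85, 83, 90]

[53, 62, 64, 79, 75, 96, 91, 88, 85, 83, 90]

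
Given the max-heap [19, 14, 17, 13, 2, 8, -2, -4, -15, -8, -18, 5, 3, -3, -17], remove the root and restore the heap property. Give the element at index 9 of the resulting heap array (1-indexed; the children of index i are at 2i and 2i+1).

-15

remove root 19; move last element -17 to root → [-17, 14, 17, 13, 2, 8, -2, -4, -15, -8, -18, 5, 3, -3]
-17 vs larger child 17 at index 3, swap → [17, 14, -17, 13, 2, 8, -2, -4, -15, -8, -18, 5, 3, -3]
-17 vs larger child 8 at index 6, swap → [17, 14, 8, 13, 2, -17, -2, -4, -15, -8, -18, 5, 3, -3]
-17 vs larger child 5 at index 12, swap → [17, 14, 8, 13, 2, 5, -2, -4, -15, -8, -18, -17, 3, -3]
resulting array: [17, 14, 8, 13, 2, 5, -2, -4, -15, -8, -18, -17, 3, -3]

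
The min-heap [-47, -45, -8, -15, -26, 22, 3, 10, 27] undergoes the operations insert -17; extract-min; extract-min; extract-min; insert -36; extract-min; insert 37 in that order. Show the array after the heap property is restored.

[-17, -15, -8, 10, 27, 22, 3, 37]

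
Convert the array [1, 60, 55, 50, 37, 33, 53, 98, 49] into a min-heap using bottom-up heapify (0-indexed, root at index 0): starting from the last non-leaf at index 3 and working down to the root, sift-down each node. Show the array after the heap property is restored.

sift down from index 3:
  50 vs smaller child 49 at index 8, swap → [1, 60, 55, 49, 37, 33, 53, 98, 50]
sift down from index 2:
  55 vs smaller child 33 at index 5, swap → [1, 60, 33, 49, 37, 55, 53, 98, 50]
sift down from index 1:
  60 vs smaller child 37 at index 4, swap → [1, 37, 33, 49, 60, 55, 53, 98, 50]
sift down from index 0: already satisfies heap property

[1, 37, 33, 49, 60, 55, 53, 98, 50]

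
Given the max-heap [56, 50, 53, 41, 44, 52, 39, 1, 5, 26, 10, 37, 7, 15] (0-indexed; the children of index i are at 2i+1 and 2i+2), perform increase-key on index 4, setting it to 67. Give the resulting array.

set index 4 from 44 to 67 → [56, 50, 53, 41, 67, 52, 39, 1, 5, 26, 10, 37, 7, 15]
67 > parent 50 at index 1, swap → [56, 67, 53, 41, 50, 52, 39, 1, 5, 26, 10, 37, 7, 15]
67 > parent 56 at index 0, swap → [67, 56, 53, 41, 50, 52, 39, 1, 5, 26, 10, 37, 7, 15]

[67, 56, 53, 41, 50, 52, 39, 1, 5, 26, 10, 37, 7, 15]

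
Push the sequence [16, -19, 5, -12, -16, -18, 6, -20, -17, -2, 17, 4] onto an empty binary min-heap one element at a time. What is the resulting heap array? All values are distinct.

Insert 16:
  append 16 at index 0 → [16] (no swap needed)
Insert -19:
  append -19 at index 1 → [16, -19]
  -19 < parent 16 at index 0, swap → [-19, 16]
Insert 5:
  append 5 at index 2 → [-19, 16, 5] (no swap needed)
Insert -12:
  append -12 at index 3 → [-19, 16, 5, -12]
  -12 < parent 16 at index 1, swap → [-19, -12, 5, 16]
Insert -16:
  append -16 at index 4 → [-19, -12, 5, 16, -16]
  -16 < parent -12 at index 1, swap → [-19, -16, 5, 16, -12]
Insert -18:
  append -18 at index 5 → [-19, -16, 5, 16, -12, -18]
  -18 < parent 5 at index 2, swap → [-19, -16, -18, 16, -12, 5]
Insert 6:
  append 6 at index 6 → [-19, -16, -18, 16, -12, 5, 6] (no swap needed)
Insert -20:
  append -20 at index 7 → [-19, -16, -18, 16, -12, 5, 6, -20]
  -20 < parent 16 at index 3, swap → [-19, -16, -18, -20, -12, 5, 6, 16]
  -20 < parent -16 at index 1, swap → [-19, -20, -18, -16, -12, 5, 6, 16]
  -20 < parent -19 at index 0, swap → [-20, -19, -18, -16, -12, 5, 6, 16]
Insert -17:
  append -17 at index 8 → [-20, -19, -18, -16, -12, 5, 6, 16, -17]
  -17 < parent -16 at index 3, swap → [-20, -19, -18, -17, -12, 5, 6, 16, -16]
Insert -2:
  append -2 at index 9 → [-20, -19, -18, -17, -12, 5, 6, 16, -16, -2] (no swap needed)
Insert 17:
  append 17 at index 10 → [-20, -19, -18, -17, -12, 5, 6, 16, -16, -2, 17] (no swap needed)
Insert 4:
  append 4 at index 11 → [-20, -19, -18, -17, -12, 5, 6, 16, -16, -2, 17, 4]
  4 < parent 5 at index 5, swap → [-20, -19, -18, -17, -12, 4, 6, 16, -16, -2, 17, 5]

[-20, -19, -18, -17, -12, 4, 6, 16, -16, -2, 17, 5]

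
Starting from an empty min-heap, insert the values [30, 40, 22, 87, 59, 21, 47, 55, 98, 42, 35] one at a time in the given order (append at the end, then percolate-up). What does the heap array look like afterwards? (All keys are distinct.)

Insert 30:
  append 30 at index 0 → [30] (no swap needed)
Insert 40:
  append 40 at index 1 → [30, 40] (no swap needed)
Insert 22:
  append 22 at index 2 → [30, 40, 22]
  22 < parent 30 at index 0, swap → [22, 40, 30]
Insert 87:
  append 87 at index 3 → [22, 40, 30, 87] (no swap needed)
Insert 59:
  append 59 at index 4 → [22, 40, 30, 87, 59] (no swap needed)
Insert 21:
  append 21 at index 5 → [22, 40, 30, 87, 59, 21]
  21 < parent 30 at index 2, swap → [22, 40, 21, 87, 59, 30]
  21 < parent 22 at index 0, swap → [21, 40, 22, 87, 59, 30]
Insert 47:
  append 47 at index 6 → [21, 40, 22, 87, 59, 30, 47] (no swap needed)
Insert 55:
  append 55 at index 7 → [21, 40, 22, 87, 59, 30, 47, 55]
  55 < parent 87 at index 3, swap → [21, 40, 22, 55, 59, 30, 47, 87]
Insert 98:
  append 98 at index 8 → [21, 40, 22, 55, 59, 30, 47, 87, 98] (no swap needed)
Insert 42:
  append 42 at index 9 → [21, 40, 22, 55, 59, 30, 47, 87, 98, 42]
  42 < parent 59 at index 4, swap → [21, 40, 22, 55, 42, 30, 47, 87, 98, 59]
Insert 35:
  append 35 at index 10 → [21, 40, 22, 55, 42, 30, 47, 87, 98, 59, 35]
  35 < parent 42 at index 4, swap → [21, 40, 22, 55, 35, 30, 47, 87, 98, 59, 42]
  35 < parent 40 at index 1, swap → [21, 35, 22, 55, 40, 30, 47, 87, 98, 59, 42]

[21, 35, 22, 55, 40, 30, 47, 87, 98, 59, 42]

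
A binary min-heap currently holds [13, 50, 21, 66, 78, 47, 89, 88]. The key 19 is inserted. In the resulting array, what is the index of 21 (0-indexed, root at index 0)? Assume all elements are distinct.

2

append 19 at index 8 → [13, 50, 21, 66, 78, 47, 89, 88, 19]
19 < parent 66 at index 3, swap → [13, 50, 21, 19, 78, 47, 89, 88, 66]
19 < parent 50 at index 1, swap → [13, 19, 21, 50, 78, 47, 89, 88, 66]
resulting array: [13, 19, 21, 50, 78, 47, 89, 88, 66]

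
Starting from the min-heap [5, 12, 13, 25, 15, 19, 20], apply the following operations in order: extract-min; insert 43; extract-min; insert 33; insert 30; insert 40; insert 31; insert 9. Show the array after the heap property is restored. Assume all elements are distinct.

[9, 13, 19, 25, 15, 43, 33, 30, 40, 31, 20]

extract-min → returns 5:
  remove root 5; move last element 20 to root → [20, 12, 13, 25, 15, 19]
  20 vs smaller child 12 at index 1, swap → [12, 20, 13, 25, 15, 19]
  20 vs smaller child 15 at index 4, swap → [12, 15, 13, 25, 20, 19]
insert 43:
  append 43 at index 6 → [12, 15, 13, 25, 20, 19, 43] (no swap needed)
extract-min → returns 12:
  remove root 12; move last element 43 to root → [43, 15, 13, 25, 20, 19]
  43 vs smaller child 13 at index 2, swap → [13, 15, 43, 25, 20, 19]
  43 vs only child 19 at index 5, swap → [13, 15, 19, 25, 20, 43]
insert 33:
  append 33 at index 6 → [13, 15, 19, 25, 20, 43, 33] (no swap needed)
insert 30:
  append 30 at index 7 → [13, 15, 19, 25, 20, 43, 33, 30] (no swap needed)
insert 40:
  append 40 at index 8 → [13, 15, 19, 25, 20, 43, 33, 30, 40] (no swap needed)
insert 31:
  append 31 at index 9 → [13, 15, 19, 25, 20, 43, 33, 30, 40, 31] (no swap needed)
insert 9:
  append 9 at index 10 → [13, 15, 19, 25, 20, 43, 33, 30, 40, 31, 9]
  9 < parent 20 at index 4, swap → [13, 15, 19, 25, 9, 43, 33, 30, 40, 31, 20]
  9 < parent 15 at index 1, swap → [13, 9, 19, 25, 15, 43, 33, 30, 40, 31, 20]
  9 < parent 13 at index 0, swap → [9, 13, 19, 25, 15, 43, 33, 30, 40, 31, 20]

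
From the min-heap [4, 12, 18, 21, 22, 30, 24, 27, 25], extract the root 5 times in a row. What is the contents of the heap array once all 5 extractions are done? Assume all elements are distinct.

extract-min #1 returns 4:
  remove root 4; move last element 25 to root → [25, 12, 18, 21, 22, 30, 24, 27]
  25 vs smaller child 12 at index 1, swap → [12, 25, 18, 21, 22, 30, 24, 27]
  25 vs smaller child 21 at index 3, swap → [12, 21, 18, 25, 22, 30, 24, 27]
extract-min #2 returns 12:
  remove root 12; move last element 27 to root → [27, 21, 18, 25, 22, 30, 24]
  27 vs smaller child 18 at index 2, swap → [18, 21, 27, 25, 22, 30, 24]
  27 vs smaller child 24 at index 6, swap → [18, 21, 24, 25, 22, 30, 27]
extract-min #3 returns 18:
  remove root 18; move last element 27 to root → [27, 21, 24, 25, 22, 30]
  27 vs smaller child 21 at index 1, swap → [21, 27, 24, 25, 22, 30]
  27 vs smaller child 22 at index 4, swap → [21, 22, 24, 25, 27, 30]
extract-min #4 returns 21:
  remove root 21; move last element 30 to root → [30, 22, 24, 25, 27]
  30 vs smaller child 22 at index 1, swap → [22, 30, 24, 25, 27]
  30 vs smaller child 25 at index 3, swap → [22, 25, 24, 30, 27]
extract-min #5 returns 22:
  remove root 22; move last element 27 to root → [27, 25, 24, 30]
  27 vs smaller child 24 at index 2, swap → [24, 25, 27, 30]

[24, 25, 27, 30]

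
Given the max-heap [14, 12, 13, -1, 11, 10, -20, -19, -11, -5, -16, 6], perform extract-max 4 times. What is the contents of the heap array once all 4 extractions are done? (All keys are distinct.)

[10, -1, 6, -11, -5, -16, -20, -19]

extract-max #1 returns 14:
  remove root 14; move last element 6 to root → [6, 12, 13, -1, 11, 10, -20, -19, -11, -5, -16]
  6 vs larger child 13 at index 2, swap → [13, 12, 6, -1, 11, 10, -20, -19, -11, -5, -16]
  6 vs larger child 10 at index 5, swap → [13, 12, 10, -1, 11, 6, -20, -19, -11, -5, -16]
extract-max #2 returns 13:
  remove root 13; move last element -16 to root → [-16, 12, 10, -1, 11, 6, -20, -19, -11, -5]
  -16 vs larger child 12 at index 1, swap → [12, -16, 10, -1, 11, 6, -20, -19, -11, -5]
  -16 vs larger child 11 at index 4, swap → [12, 11, 10, -1, -16, 6, -20, -19, -11, -5]
  -16 vs only child -5 at index 9, swap → [12, 11, 10, -1, -5, 6, -20, -19, -11, -16]
extract-max #3 returns 12:
  remove root 12; move last element -16 to root → [-16, 11, 10, -1, -5, 6, -20, -19, -11]
  -16 vs larger child 11 at index 1, swap → [11, -16, 10, -1, -5, 6, -20, -19, -11]
  -16 vs larger child -1 at index 3, swap → [11, -1, 10, -16, -5, 6, -20, -19, -11]
  -16 vs larger child -11 at index 8, swap → [11, -1, 10, -11, -5, 6, -20, -19, -16]
extract-max #4 returns 11:
  remove root 11; move last element -16 to root → [-16, -1, 10, -11, -5, 6, -20, -19]
  -16 vs larger child 10 at index 2, swap → [10, -1, -16, -11, -5, 6, -20, -19]
  -16 vs larger child 6 at index 5, swap → [10, -1, 6, -11, -5, -16, -20, -19]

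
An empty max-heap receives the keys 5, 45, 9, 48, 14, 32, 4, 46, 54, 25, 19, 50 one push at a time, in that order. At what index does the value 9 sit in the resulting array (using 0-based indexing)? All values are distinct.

Insert 5:
  append 5 at index 0 → [5] (no swap needed)
Insert 45:
  append 45 at index 1 → [5, 45]
  45 > parent 5 at index 0, swap → [45, 5]
Insert 9:
  append 9 at index 2 → [45, 5, 9] (no swap needed)
Insert 48:
  append 48 at index 3 → [45, 5, 9, 48]
  48 > parent 5 at index 1, swap → [45, 48, 9, 5]
  48 > parent 45 at index 0, swap → [48, 45, 9, 5]
Insert 14:
  append 14 at index 4 → [48, 45, 9, 5, 14] (no swap needed)
Insert 32:
  append 32 at index 5 → [48, 45, 9, 5, 14, 32]
  32 > parent 9 at index 2, swap → [48, 45, 32, 5, 14, 9]
Insert 4:
  append 4 at index 6 → [48, 45, 32, 5, 14, 9, 4] (no swap needed)
Insert 46:
  append 46 at index 7 → [48, 45, 32, 5, 14, 9, 4, 46]
  46 > parent 5 at index 3, swap → [48, 45, 32, 46, 14, 9, 4, 5]
  46 > parent 45 at index 1, swap → [48, 46, 32, 45, 14, 9, 4, 5]
Insert 54:
  append 54 at index 8 → [48, 46, 32, 45, 14, 9, 4, 5, 54]
  54 > parent 45 at index 3, swap → [48, 46, 32, 54, 14, 9, 4, 5, 45]
  54 > parent 46 at index 1, swap → [48, 54, 32, 46, 14, 9, 4, 5, 45]
  54 > parent 48 at index 0, swap → [54, 48, 32, 46, 14, 9, 4, 5, 45]
Insert 25:
  append 25 at index 9 → [54, 48, 32, 46, 14, 9, 4, 5, 45, 25]
  25 > parent 14 at index 4, swap → [54, 48, 32, 46, 25, 9, 4, 5, 45, 14]
Insert 19:
  append 19 at index 10 → [54, 48, 32, 46, 25, 9, 4, 5, 45, 14, 19] (no swap needed)
Insert 50:
  append 50 at index 11 → [54, 48, 32, 46, 25, 9, 4, 5, 45, 14, 19, 50]
  50 > parent 9 at index 5, swap → [54, 48, 32, 46, 25, 50, 4, 5, 45, 14, 19, 9]
  50 > parent 32 at index 2, swap → [54, 48, 50, 46, 25, 32, 4, 5, 45, 14, 19, 9]
resulting array: [54, 48, 50, 46, 25, 32, 4, 5, 45, 14, 19, 9]

11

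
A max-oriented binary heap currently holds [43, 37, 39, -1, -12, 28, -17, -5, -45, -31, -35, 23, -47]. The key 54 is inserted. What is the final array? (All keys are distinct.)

append 54 at index 13 → [43, 37, 39, -1, -12, 28, -17, -5, -45, -31, -35, 23, -47, 54]
54 > parent -17 at index 6, swap → [43, 37, 39, -1, -12, 28, 54, -5, -45, -31, -35, 23, -47, -17]
54 > parent 39 at index 2, swap → [43, 37, 54, -1, -12, 28, 39, -5, -45, -31, -35, 23, -47, -17]
54 > parent 43 at index 0, swap → [54, 37, 43, -1, -12, 28, 39, -5, -45, -31, -35, 23, -47, -17]

[54, 37, 43, -1, -12, 28, 39, -5, -45, -31, -35, 23, -47, -17]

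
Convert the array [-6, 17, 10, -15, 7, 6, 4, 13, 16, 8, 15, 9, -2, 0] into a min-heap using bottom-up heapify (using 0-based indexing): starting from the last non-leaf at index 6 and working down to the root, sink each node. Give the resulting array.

sift down from index 6:
  4 vs only child 0 at index 13, swap → [-6, 17, 10, -15, 7, 6, 0, 13, 16, 8, 15, 9, -2, 4]
sift down from index 5:
  6 vs smaller child -2 at index 12, swap → [-6, 17, 10, -15, 7, -2, 0, 13, 16, 8, 15, 9, 6, 4]
sift down from index 4: already satisfies heap property
sift down from index 3: already satisfies heap property
sift down from index 2:
  10 vs smaller child -2 at index 5, swap → [-6, 17, -2, -15, 7, 10, 0, 13, 16, 8, 15, 9, 6, 4]
  10 vs smaller child 6 at index 12, swap → [-6, 17, -2, -15, 7, 6, 0, 13, 16, 8, 15, 9, 10, 4]
sift down from index 1:
  17 vs smaller child -15 at index 3, swap → [-6, -15, -2, 17, 7, 6, 0, 13, 16, 8, 15, 9, 10, 4]
  17 vs smaller child 13 at index 7, swap → [-6, -15, -2, 13, 7, 6, 0, 17, 16, 8, 15, 9, 10, 4]
sift down from index 0:
  -6 vs smaller child -15 at index 1, swap → [-15, -6, -2, 13, 7, 6, 0, 17, 16, 8, 15, 9, 10, 4]

[-15, -6, -2, 13, 7, 6, 0, 17, 16, 8, 15, 9, 10, 4]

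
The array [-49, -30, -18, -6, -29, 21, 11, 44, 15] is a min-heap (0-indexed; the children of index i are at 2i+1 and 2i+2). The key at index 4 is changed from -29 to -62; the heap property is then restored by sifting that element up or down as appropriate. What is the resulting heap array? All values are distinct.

[-62, -49, -18, -6, -30, 21, 11, 44, 15]

set index 4 from -29 to -62 → [-49, -30, -18, -6, -62, 21, 11, 44, 15]
-62 < parent -30 at index 1, swap → [-49, -62, -18, -6, -30, 21, 11, 44, 15]
-62 < parent -49 at index 0, swap → [-62, -49, -18, -6, -30, 21, 11, 44, 15]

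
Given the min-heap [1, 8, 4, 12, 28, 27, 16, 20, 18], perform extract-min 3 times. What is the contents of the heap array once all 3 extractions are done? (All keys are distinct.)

[12, 18, 16, 20, 28, 27]

extract-min #1 returns 1:
  remove root 1; move last element 18 to root → [18, 8, 4, 12, 28, 27, 16, 20]
  18 vs smaller child 4 at index 2, swap → [4, 8, 18, 12, 28, 27, 16, 20]
  18 vs smaller child 16 at index 6, swap → [4, 8, 16, 12, 28, 27, 18, 20]
extract-min #2 returns 4:
  remove root 4; move last element 20 to root → [20, 8, 16, 12, 28, 27, 18]
  20 vs smaller child 8 at index 1, swap → [8, 20, 16, 12, 28, 27, 18]
  20 vs smaller child 12 at index 3, swap → [8, 12, 16, 20, 28, 27, 18]
extract-min #3 returns 8:
  remove root 8; move last element 18 to root → [18, 12, 16, 20, 28, 27]
  18 vs smaller child 12 at index 1, swap → [12, 18, 16, 20, 28, 27]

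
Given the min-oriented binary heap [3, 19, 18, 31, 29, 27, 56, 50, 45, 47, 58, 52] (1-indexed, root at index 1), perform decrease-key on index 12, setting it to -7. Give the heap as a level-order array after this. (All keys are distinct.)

set index 12 from 52 to -7 → [3, 19, 18, 31, 29, 27, 56, 50, 45, 47, 58, -7]
-7 < parent 27 at index 6, swap → [3, 19, 18, 31, 29, -7, 56, 50, 45, 47, 58, 27]
-7 < parent 18 at index 3, swap → [3, 19, -7, 31, 29, 18, 56, 50, 45, 47, 58, 27]
-7 < parent 3 at index 1, swap → [-7, 19, 3, 31, 29, 18, 56, 50, 45, 47, 58, 27]

[-7, 19, 3, 31, 29, 18, 56, 50, 45, 47, 58, 27]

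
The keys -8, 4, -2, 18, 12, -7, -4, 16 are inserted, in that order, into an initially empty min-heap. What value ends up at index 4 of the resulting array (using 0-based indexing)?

12

Insert -8:
  append -8 at index 0 → [-8] (no swap needed)
Insert 4:
  append 4 at index 1 → [-8, 4] (no swap needed)
Insert -2:
  append -2 at index 2 → [-8, 4, -2] (no swap needed)
Insert 18:
  append 18 at index 3 → [-8, 4, -2, 18] (no swap needed)
Insert 12:
  append 12 at index 4 → [-8, 4, -2, 18, 12] (no swap needed)
Insert -7:
  append -7 at index 5 → [-8, 4, -2, 18, 12, -7]
  -7 < parent -2 at index 2, swap → [-8, 4, -7, 18, 12, -2]
Insert -4:
  append -4 at index 6 → [-8, 4, -7, 18, 12, -2, -4] (no swap needed)
Insert 16:
  append 16 at index 7 → [-8, 4, -7, 18, 12, -2, -4, 16]
  16 < parent 18 at index 3, swap → [-8, 4, -7, 16, 12, -2, -4, 18]
resulting array: [-8, 4, -7, 16, 12, -2, -4, 18]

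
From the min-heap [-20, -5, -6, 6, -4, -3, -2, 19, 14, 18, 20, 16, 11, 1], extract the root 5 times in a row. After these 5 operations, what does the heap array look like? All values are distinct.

[-2, 6, 1, 14, 11, 18, 20, 19, 16]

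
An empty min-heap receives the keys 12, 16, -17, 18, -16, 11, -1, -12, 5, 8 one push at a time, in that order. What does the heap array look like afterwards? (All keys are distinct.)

Insert 12:
  append 12 at index 0 → [12] (no swap needed)
Insert 16:
  append 16 at index 1 → [12, 16] (no swap needed)
Insert -17:
  append -17 at index 2 → [12, 16, -17]
  -17 < parent 12 at index 0, swap → [-17, 16, 12]
Insert 18:
  append 18 at index 3 → [-17, 16, 12, 18] (no swap needed)
Insert -16:
  append -16 at index 4 → [-17, 16, 12, 18, -16]
  -16 < parent 16 at index 1, swap → [-17, -16, 12, 18, 16]
Insert 11:
  append 11 at index 5 → [-17, -16, 12, 18, 16, 11]
  11 < parent 12 at index 2, swap → [-17, -16, 11, 18, 16, 12]
Insert -1:
  append -1 at index 6 → [-17, -16, 11, 18, 16, 12, -1]
  -1 < parent 11 at index 2, swap → [-17, -16, -1, 18, 16, 12, 11]
Insert -12:
  append -12 at index 7 → [-17, -16, -1, 18, 16, 12, 11, -12]
  -12 < parent 18 at index 3, swap → [-17, -16, -1, -12, 16, 12, 11, 18]
Insert 5:
  append 5 at index 8 → [-17, -16, -1, -12, 16, 12, 11, 18, 5] (no swap needed)
Insert 8:
  append 8 at index 9 → [-17, -16, -1, -12, 16, 12, 11, 18, 5, 8]
  8 < parent 16 at index 4, swap → [-17, -16, -1, -12, 8, 12, 11, 18, 5, 16]

[-17, -16, -1, -12, 8, 12, 11, 18, 5, 16]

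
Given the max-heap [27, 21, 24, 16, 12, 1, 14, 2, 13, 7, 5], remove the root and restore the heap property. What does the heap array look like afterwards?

[24, 21, 14, 16, 12, 1, 5, 2, 13, 7]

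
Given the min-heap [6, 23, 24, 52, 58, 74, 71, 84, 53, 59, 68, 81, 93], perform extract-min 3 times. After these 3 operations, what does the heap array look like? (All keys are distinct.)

[52, 53, 71, 68, 58, 74, 81, 84, 93, 59]

extract-min #1 returns 6:
  remove root 6; move last element 93 to root → [93, 23, 24, 52, 58, 74, 71, 84, 53, 59, 68, 81]
  93 vs smaller child 23 at index 1, swap → [23, 93, 24, 52, 58, 74, 71, 84, 53, 59, 68, 81]
  93 vs smaller child 52 at index 3, swap → [23, 52, 24, 93, 58, 74, 71, 84, 53, 59, 68, 81]
  93 vs smaller child 53 at index 8, swap → [23, 52, 24, 53, 58, 74, 71, 84, 93, 59, 68, 81]
extract-min #2 returns 23:
  remove root 23; move last element 81 to root → [81, 52, 24, 53, 58, 74, 71, 84, 93, 59, 68]
  81 vs smaller child 24 at index 2, swap → [24, 52, 81, 53, 58, 74, 71, 84, 93, 59, 68]
  81 vs smaller child 71 at index 6, swap → [24, 52, 71, 53, 58, 74, 81, 84, 93, 59, 68]
extract-min #3 returns 24:
  remove root 24; move last element 68 to root → [68, 52, 71, 53, 58, 74, 81, 84, 93, 59]
  68 vs smaller child 52 at index 1, swap → [52, 68, 71, 53, 58, 74, 81, 84, 93, 59]
  68 vs smaller child 53 at index 3, swap → [52, 53, 71, 68, 58, 74, 81, 84, 93, 59]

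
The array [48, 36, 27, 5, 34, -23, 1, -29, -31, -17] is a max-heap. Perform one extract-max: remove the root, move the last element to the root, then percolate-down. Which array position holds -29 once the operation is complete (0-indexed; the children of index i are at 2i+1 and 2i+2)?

remove root 48; move last element -17 to root → [-17, 36, 27, 5, 34, -23, 1, -29, -31]
-17 vs larger child 36 at index 1, swap → [36, -17, 27, 5, 34, -23, 1, -29, -31]
-17 vs larger child 34 at index 4, swap → [36, 34, 27, 5, -17, -23, 1, -29, -31]
resulting array: [36, 34, 27, 5, -17, -23, 1, -29, -31]

7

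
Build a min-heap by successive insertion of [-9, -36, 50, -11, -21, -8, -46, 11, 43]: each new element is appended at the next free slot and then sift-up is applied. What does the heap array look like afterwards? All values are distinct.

[-46, -21, -36, -9, -11, 50, -8, 11, 43]

Insert -9:
  append -9 at index 0 → [-9] (no swap needed)
Insert -36:
  append -36 at index 1 → [-9, -36]
  -36 < parent -9 at index 0, swap → [-36, -9]
Insert 50:
  append 50 at index 2 → [-36, -9, 50] (no swap needed)
Insert -11:
  append -11 at index 3 → [-36, -9, 50, -11]
  -11 < parent -9 at index 1, swap → [-36, -11, 50, -9]
Insert -21:
  append -21 at index 4 → [-36, -11, 50, -9, -21]
  -21 < parent -11 at index 1, swap → [-36, -21, 50, -9, -11]
Insert -8:
  append -8 at index 5 → [-36, -21, 50, -9, -11, -8]
  -8 < parent 50 at index 2, swap → [-36, -21, -8, -9, -11, 50]
Insert -46:
  append -46 at index 6 → [-36, -21, -8, -9, -11, 50, -46]
  -46 < parent -8 at index 2, swap → [-36, -21, -46, -9, -11, 50, -8]
  -46 < parent -36 at index 0, swap → [-46, -21, -36, -9, -11, 50, -8]
Insert 11:
  append 11 at index 7 → [-46, -21, -36, -9, -11, 50, -8, 11] (no swap needed)
Insert 43:
  append 43 at index 8 → [-46, -21, -36, -9, -11, 50, -8, 11, 43] (no swap needed)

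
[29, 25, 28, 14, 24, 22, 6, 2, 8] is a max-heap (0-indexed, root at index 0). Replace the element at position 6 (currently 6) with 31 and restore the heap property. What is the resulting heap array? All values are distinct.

[31, 25, 29, 14, 24, 22, 28, 2, 8]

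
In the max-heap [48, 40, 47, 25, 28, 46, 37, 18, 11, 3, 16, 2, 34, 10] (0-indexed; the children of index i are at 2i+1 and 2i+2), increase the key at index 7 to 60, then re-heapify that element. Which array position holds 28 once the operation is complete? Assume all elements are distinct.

4

set index 7 from 18 to 60 → [48, 40, 47, 25, 28, 46, 37, 60, 11, 3, 16, 2, 34, 10]
60 > parent 25 at index 3, swap → [48, 40, 47, 60, 28, 46, 37, 25, 11, 3, 16, 2, 34, 10]
60 > parent 40 at index 1, swap → [48, 60, 47, 40, 28, 46, 37, 25, 11, 3, 16, 2, 34, 10]
60 > parent 48 at index 0, swap → [60, 48, 47, 40, 28, 46, 37, 25, 11, 3, 16, 2, 34, 10]
resulting array: [60, 48, 47, 40, 28, 46, 37, 25, 11, 3, 16, 2, 34, 10]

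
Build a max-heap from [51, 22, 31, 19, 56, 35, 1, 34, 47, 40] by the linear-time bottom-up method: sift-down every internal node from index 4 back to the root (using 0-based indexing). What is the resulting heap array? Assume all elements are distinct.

sift down from index 4: already satisfies heap property
sift down from index 3:
  19 vs larger child 47 at index 8, swap → [51, 22, 31, 47, 56, 35, 1, 34, 19, 40]
sift down from index 2:
  31 vs larger child 35 at index 5, swap → [51, 22, 35, 47, 56, 31, 1, 34, 19, 40]
sift down from index 1:
  22 vs larger child 56 at index 4, swap → [51, 56, 35, 47, 22, 31, 1, 34, 19, 40]
  22 vs only child 40 at index 9, swap → [51, 56, 35, 47, 40, 31, 1, 34, 19, 22]
sift down from index 0:
  51 vs larger child 56 at index 1, swap → [56, 51, 35, 47, 40, 31, 1, 34, 19, 22]

[56, 51, 35, 47, 40, 31, 1, 34, 19, 22]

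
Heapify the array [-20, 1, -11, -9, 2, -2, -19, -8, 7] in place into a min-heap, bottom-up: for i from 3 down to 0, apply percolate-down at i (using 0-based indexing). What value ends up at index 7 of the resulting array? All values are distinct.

1

sift down from index 3: already satisfies heap property
sift down from index 2:
  -11 vs smaller child -19 at index 6, swap → [-20, 1, -19, -9, 2, -2, -11, -8, 7]
sift down from index 1:
  1 vs smaller child -9 at index 3, swap → [-20, -9, -19, 1, 2, -2, -11, -8, 7]
  1 vs smaller child -8 at index 7, swap → [-20, -9, -19, -8, 2, -2, -11, 1, 7]
sift down from index 0: already satisfies heap property
resulting array: [-20, -9, -19, -8, 2, -2, -11, 1, 7]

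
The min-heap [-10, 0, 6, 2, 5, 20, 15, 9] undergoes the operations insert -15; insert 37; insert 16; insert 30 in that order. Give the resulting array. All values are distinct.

[-15, -10, 6, 0, 5, 20, 15, 9, 2, 37, 16, 30]

insert -15:
  append -15 at index 8 → [-10, 0, 6, 2, 5, 20, 15, 9, -15]
  -15 < parent 2 at index 3, swap → [-10, 0, 6, -15, 5, 20, 15, 9, 2]
  -15 < parent 0 at index 1, swap → [-10, -15, 6, 0, 5, 20, 15, 9, 2]
  -15 < parent -10 at index 0, swap → [-15, -10, 6, 0, 5, 20, 15, 9, 2]
insert 37:
  append 37 at index 9 → [-15, -10, 6, 0, 5, 20, 15, 9, 2, 37] (no swap needed)
insert 16:
  append 16 at index 10 → [-15, -10, 6, 0, 5, 20, 15, 9, 2, 37, 16] (no swap needed)
insert 30:
  append 30 at index 11 → [-15, -10, 6, 0, 5, 20, 15, 9, 2, 37, 16, 30] (no swap needed)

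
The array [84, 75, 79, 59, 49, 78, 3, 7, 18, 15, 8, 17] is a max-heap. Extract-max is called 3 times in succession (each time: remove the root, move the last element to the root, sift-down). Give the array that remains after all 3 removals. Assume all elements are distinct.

[75, 59, 17, 18, 49, 8, 3, 7, 15]

extract-max #1 returns 84:
  remove root 84; move last element 17 to root → [17, 75, 79, 59, 49, 78, 3, 7, 18, 15, 8]
  17 vs larger child 79 at index 2, swap → [79, 75, 17, 59, 49, 78, 3, 7, 18, 15, 8]
  17 vs larger child 78 at index 5, swap → [79, 75, 78, 59, 49, 17, 3, 7, 18, 15, 8]
extract-max #2 returns 79:
  remove root 79; move last element 8 to root → [8, 75, 78, 59, 49, 17, 3, 7, 18, 15]
  8 vs larger child 78 at index 2, swap → [78, 75, 8, 59, 49, 17, 3, 7, 18, 15]
  8 vs larger child 17 at index 5, swap → [78, 75, 17, 59, 49, 8, 3, 7, 18, 15]
extract-max #3 returns 78:
  remove root 78; move last element 15 to root → [15, 75, 17, 59, 49, 8, 3, 7, 18]
  15 vs larger child 75 at index 1, swap → [75, 15, 17, 59, 49, 8, 3, 7, 18]
  15 vs larger child 59 at index 3, swap → [75, 59, 17, 15, 49, 8, 3, 7, 18]
  15 vs larger child 18 at index 8, swap → [75, 59, 17, 18, 49, 8, 3, 7, 15]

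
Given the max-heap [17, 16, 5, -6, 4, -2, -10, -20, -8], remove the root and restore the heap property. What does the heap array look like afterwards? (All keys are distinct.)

[16, 4, 5, -6, -8, -2, -10, -20]

remove root 17; move last element -8 to root → [-8, 16, 5, -6, 4, -2, -10, -20]
-8 vs larger child 16 at index 1, swap → [16, -8, 5, -6, 4, -2, -10, -20]
-8 vs larger child 4 at index 4, swap → [16, 4, 5, -6, -8, -2, -10, -20]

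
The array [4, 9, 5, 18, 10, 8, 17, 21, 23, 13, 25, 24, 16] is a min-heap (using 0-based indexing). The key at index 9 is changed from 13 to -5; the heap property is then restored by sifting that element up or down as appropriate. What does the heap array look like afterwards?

[-5, 4, 5, 18, 9, 8, 17, 21, 23, 10, 25, 24, 16]

set index 9 from 13 to -5 → [4, 9, 5, 18, 10, 8, 17, 21, 23, -5, 25, 24, 16]
-5 < parent 10 at index 4, swap → [4, 9, 5, 18, -5, 8, 17, 21, 23, 10, 25, 24, 16]
-5 < parent 9 at index 1, swap → [4, -5, 5, 18, 9, 8, 17, 21, 23, 10, 25, 24, 16]
-5 < parent 4 at index 0, swap → [-5, 4, 5, 18, 9, 8, 17, 21, 23, 10, 25, 24, 16]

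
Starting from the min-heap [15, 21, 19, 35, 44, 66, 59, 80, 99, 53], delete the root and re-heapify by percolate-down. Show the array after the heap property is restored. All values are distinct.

remove root 15; move last element 53 to root → [53, 21, 19, 35, 44, 66, 59, 80, 99]
53 vs smaller child 19 at index 2, swap → [19, 21, 53, 35, 44, 66, 59, 80, 99]

[19, 21, 53, 35, 44, 66, 59, 80, 99]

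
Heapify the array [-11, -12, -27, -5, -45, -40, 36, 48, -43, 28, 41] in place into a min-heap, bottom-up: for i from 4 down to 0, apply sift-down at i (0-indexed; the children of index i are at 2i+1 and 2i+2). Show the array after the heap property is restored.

[-45, -43, -40, -11, -12, -27, 36, 48, -5, 28, 41]

sift down from index 4: already satisfies heap property
sift down from index 3:
  -5 vs smaller child -43 at index 8, swap → [-11, -12, -27, -43, -45, -40, 36, 48, -5, 28, 41]
sift down from index 2:
  -27 vs smaller child -40 at index 5, swap → [-11, -12, -40, -43, -45, -27, 36, 48, -5, 28, 41]
sift down from index 1:
  -12 vs smaller child -45 at index 4, swap → [-11, -45, -40, -43, -12, -27, 36, 48, -5, 28, 41]
sift down from index 0:
  -11 vs smaller child -45 at index 1, swap → [-45, -11, -40, -43, -12, -27, 36, 48, -5, 28, 41]
  -11 vs smaller child -43 at index 3, swap → [-45, -43, -40, -11, -12, -27, 36, 48, -5, 28, 41]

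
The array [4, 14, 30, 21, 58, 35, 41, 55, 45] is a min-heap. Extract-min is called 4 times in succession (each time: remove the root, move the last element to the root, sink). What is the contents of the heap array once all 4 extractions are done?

[35, 45, 41, 55, 58]

extract-min #1 returns 4:
  remove root 4; move last element 45 to root → [45, 14, 30, 21, 58, 35, 41, 55]
  45 vs smaller child 14 at index 1, swap → [14, 45, 30, 21, 58, 35, 41, 55]
  45 vs smaller child 21 at index 3, swap → [14, 21, 30, 45, 58, 35, 41, 55]
extract-min #2 returns 14:
  remove root 14; move last element 55 to root → [55, 21, 30, 45, 58, 35, 41]
  55 vs smaller child 21 at index 1, swap → [21, 55, 30, 45, 58, 35, 41]
  55 vs smaller child 45 at index 3, swap → [21, 45, 30, 55, 58, 35, 41]
extract-min #3 returns 21:
  remove root 21; move last element 41 to root → [41, 45, 30, 55, 58, 35]
  41 vs smaller child 30 at index 2, swap → [30, 45, 41, 55, 58, 35]
  41 vs only child 35 at index 5, swap → [30, 45, 35, 55, 58, 41]
extract-min #4 returns 30:
  remove root 30; move last element 41 to root → [41, 45, 35, 55, 58]
  41 vs smaller child 35 at index 2, swap → [35, 45, 41, 55, 58]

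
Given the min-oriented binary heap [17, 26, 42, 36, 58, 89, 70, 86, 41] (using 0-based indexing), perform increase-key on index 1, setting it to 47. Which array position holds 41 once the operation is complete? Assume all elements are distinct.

set index 1 from 26 to 47 → [17, 47, 42, 36, 58, 89, 70, 86, 41]
47 vs smaller child 36 at index 3, swap → [17, 36, 42, 47, 58, 89, 70, 86, 41]
47 vs smaller child 41 at index 8, swap → [17, 36, 42, 41, 58, 89, 70, 86, 47]
resulting array: [17, 36, 42, 41, 58, 89, 70, 86, 47]

3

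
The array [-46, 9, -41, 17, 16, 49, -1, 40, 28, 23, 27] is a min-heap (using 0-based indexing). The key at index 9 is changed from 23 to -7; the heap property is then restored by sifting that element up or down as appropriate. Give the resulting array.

set index 9 from 23 to -7 → [-46, 9, -41, 17, 16, 49, -1, 40, 28, -7, 27]
-7 < parent 16 at index 4, swap → [-46, 9, -41, 17, -7, 49, -1, 40, 28, 16, 27]
-7 < parent 9 at index 1, swap → [-46, -7, -41, 17, 9, 49, -1, 40, 28, 16, 27]

[-46, -7, -41, 17, 9, 49, -1, 40, 28, 16, 27]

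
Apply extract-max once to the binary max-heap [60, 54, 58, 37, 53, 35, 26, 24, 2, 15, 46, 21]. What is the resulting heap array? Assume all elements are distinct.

[58, 54, 35, 37, 53, 21, 26, 24, 2, 15, 46]

remove root 60; move last element 21 to root → [21, 54, 58, 37, 53, 35, 26, 24, 2, 15, 46]
21 vs larger child 58 at index 2, swap → [58, 54, 21, 37, 53, 35, 26, 24, 2, 15, 46]
21 vs larger child 35 at index 5, swap → [58, 54, 35, 37, 53, 21, 26, 24, 2, 15, 46]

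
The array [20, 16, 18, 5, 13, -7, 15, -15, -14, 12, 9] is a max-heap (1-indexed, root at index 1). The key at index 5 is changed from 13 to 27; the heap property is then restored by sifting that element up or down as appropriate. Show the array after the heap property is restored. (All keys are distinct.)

set index 5 from 13 to 27 → [20, 16, 18, 5, 27, -7, 15, -15, -14, 12, 9]
27 > parent 16 at index 2, swap → [20, 27, 18, 5, 16, -7, 15, -15, -14, 12, 9]
27 > parent 20 at index 1, swap → [27, 20, 18, 5, 16, -7, 15, -15, -14, 12, 9]

[27, 20, 18, 5, 16, -7, 15, -15, -14, 12, 9]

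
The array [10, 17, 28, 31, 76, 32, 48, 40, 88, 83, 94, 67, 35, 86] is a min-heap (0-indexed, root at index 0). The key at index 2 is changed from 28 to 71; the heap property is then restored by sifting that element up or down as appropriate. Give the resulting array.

[10, 17, 32, 31, 76, 35, 48, 40, 88, 83, 94, 67, 71, 86]

set index 2 from 28 to 71 → [10, 17, 71, 31, 76, 32, 48, 40, 88, 83, 94, 67, 35, 86]
71 vs smaller child 32 at index 5, swap → [10, 17, 32, 31, 76, 71, 48, 40, 88, 83, 94, 67, 35, 86]
71 vs smaller child 35 at index 12, swap → [10, 17, 32, 31, 76, 35, 48, 40, 88, 83, 94, 67, 71, 86]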